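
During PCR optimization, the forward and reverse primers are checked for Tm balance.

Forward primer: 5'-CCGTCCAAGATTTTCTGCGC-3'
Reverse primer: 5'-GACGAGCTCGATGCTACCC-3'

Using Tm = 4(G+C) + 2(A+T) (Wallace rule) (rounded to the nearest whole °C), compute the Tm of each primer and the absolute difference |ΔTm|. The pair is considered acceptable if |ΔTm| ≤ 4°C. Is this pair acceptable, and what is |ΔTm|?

|ΔTm| = 0°C; the pair is acceptable.

Forward: A=3 T=6 G=4 C=7 → Tm = 2·9 + 4·11 = 62°C.
Reverse: A=4 T=3 G=5 C=7 → Tm = 2·7 + 4·12 = 62°C.
|ΔTm| = |62 − 62| = 0°C, ≤ 4°C.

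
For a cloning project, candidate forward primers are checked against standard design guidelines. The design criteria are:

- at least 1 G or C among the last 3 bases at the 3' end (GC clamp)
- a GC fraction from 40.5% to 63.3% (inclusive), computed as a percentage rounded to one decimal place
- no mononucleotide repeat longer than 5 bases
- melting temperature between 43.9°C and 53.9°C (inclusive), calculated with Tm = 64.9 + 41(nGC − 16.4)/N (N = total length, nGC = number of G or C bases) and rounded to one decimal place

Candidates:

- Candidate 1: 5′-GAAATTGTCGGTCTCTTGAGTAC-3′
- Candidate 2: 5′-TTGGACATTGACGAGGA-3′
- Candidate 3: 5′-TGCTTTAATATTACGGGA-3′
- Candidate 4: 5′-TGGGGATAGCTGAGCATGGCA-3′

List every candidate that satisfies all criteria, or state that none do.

Candidate 1 (23 nt, A=5 T=8 G=6 C=4): 3' end TAC has 1 G/C ✓; GC 10/23 = 43.5% ✓; longest run = 3 ✓; Tm = 64.9 + 41·(10 − 16.4)/23 = 53.5°C ✓ — passes.
Candidate 2 (17 nt, A=5 T=4 G=6 C=2): 3' end GGA has 2 G/C ✓; GC 8/17 = 47.1% ✓; longest run = 2 ✓; Tm = 64.9 + 41·(8 − 16.4)/17 = 44.6°C ✓ — passes.
Candidate 3 (18 nt, A=5 T=7 G=4 C=2): 3' end GGA has 2 G/C ✓; GC 6/18 = 33.3%, outside 40.5–63.3% ✗; longest run = 3 ✓; Tm = 64.9 + 41·(6 − 16.4)/18 = 41.2°C, outside 43.9–53.9°C ✗ — fails.
Candidate 4 (21 nt, A=5 T=4 G=9 C=3): 3' end GCA has 2 G/C ✓; GC 12/21 = 57.1% ✓; longest run = 4 ✓; Tm = 64.9 + 41·(12 − 16.4)/21 = 56.3°C, outside 43.9–53.9°C ✗ — fails.

Candidate 1 and Candidate 2.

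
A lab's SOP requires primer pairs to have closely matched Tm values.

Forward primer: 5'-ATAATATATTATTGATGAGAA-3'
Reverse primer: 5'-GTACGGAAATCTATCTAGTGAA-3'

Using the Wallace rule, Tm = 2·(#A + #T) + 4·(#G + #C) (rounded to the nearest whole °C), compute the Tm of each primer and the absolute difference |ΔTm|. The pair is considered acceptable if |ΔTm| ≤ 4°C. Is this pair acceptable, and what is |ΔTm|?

Forward: A=10 T=8 G=3 C=0 → Tm = 2·18 + 4·3 = 48°C.
Reverse: A=8 T=6 G=5 C=3 → Tm = 2·14 + 4·8 = 60°C.
|ΔTm| = |48 − 60| = 12°C, > 4°C.

|ΔTm| = 12°C; the pair is not acceptable.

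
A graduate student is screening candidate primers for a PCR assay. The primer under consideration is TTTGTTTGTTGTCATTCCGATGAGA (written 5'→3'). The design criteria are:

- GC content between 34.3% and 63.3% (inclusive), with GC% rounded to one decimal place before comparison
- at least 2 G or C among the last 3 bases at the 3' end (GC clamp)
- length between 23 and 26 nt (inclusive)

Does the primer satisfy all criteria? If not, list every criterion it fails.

Fails: GC clamp.

Base counts: A=4, T=12, G=6, C=3 (length 25).
GC content: GC 9/25 = 36.0% ✓
GC clamp: 3' end AGA has 1 G/C, need ≥2 ✗
length: length 25 ✓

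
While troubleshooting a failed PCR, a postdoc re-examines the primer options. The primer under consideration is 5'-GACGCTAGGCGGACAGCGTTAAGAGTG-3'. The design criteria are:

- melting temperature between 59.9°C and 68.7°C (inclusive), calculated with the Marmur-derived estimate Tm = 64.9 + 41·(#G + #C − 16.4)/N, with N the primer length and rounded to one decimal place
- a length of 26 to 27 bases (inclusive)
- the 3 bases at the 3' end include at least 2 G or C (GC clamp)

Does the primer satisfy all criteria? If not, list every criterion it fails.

Base counts: A=7, T=4, G=11, C=5 (length 27).
Tm: Tm = 64.9 + 41·(16 − 16.4)/27 = 64.3°C ✓
length: length 27 ✓
GC clamp: 3' end GTG has 2 G/C ✓

Meets all criteria.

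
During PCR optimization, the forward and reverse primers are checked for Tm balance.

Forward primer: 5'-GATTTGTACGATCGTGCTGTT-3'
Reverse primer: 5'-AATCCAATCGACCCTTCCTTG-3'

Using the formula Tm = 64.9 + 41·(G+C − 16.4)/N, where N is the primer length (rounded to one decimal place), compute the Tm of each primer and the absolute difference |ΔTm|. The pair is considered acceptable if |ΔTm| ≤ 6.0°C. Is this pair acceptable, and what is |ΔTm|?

|ΔTm| = 1.9°C; the pair is acceptable.

Forward: G+C = 9, N = 21 → Tm = 64.9 + 41·(9 − 16.4)/21 = 50.5°C.
Reverse: G+C = 10, N = 21 → Tm = 64.9 + 41·(10 − 16.4)/21 = 52.4°C.
|ΔTm| = |50.5 − 52.4| = 1.9°C, ≤ 6.0°C.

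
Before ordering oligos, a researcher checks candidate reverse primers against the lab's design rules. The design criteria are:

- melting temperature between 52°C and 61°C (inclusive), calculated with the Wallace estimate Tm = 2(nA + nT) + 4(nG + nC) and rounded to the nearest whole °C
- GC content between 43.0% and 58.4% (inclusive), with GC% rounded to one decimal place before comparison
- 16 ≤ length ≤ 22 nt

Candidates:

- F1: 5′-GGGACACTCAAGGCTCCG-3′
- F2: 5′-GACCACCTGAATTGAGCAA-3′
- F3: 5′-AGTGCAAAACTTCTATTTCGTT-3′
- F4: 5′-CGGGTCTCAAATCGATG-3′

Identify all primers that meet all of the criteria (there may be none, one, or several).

F1 (18 nt, A=4 T=2 G=6 C=6): Tm = 2·6 + 4·12 = 60°C ✓; GC 12/18 = 66.7%, outside 43.0–58.4% ✗; length 18 ✓ — fails.
F2 (19 nt, A=7 T=3 G=4 C=5): Tm = 2·10 + 4·9 = 56°C ✓; GC 9/19 = 47.4% ✓; length 19 ✓ — passes.
F3 (22 nt, A=6 T=9 G=3 C=4): Tm = 2·15 + 4·7 = 58°C ✓; GC 7/22 = 31.8%, outside 43.0–58.4% ✗; length 22 ✓ — fails.
F4 (17 nt, A=4 T=4 G=5 C=4): Tm = 2·8 + 4·9 = 52°C ✓; GC 9/17 = 52.9% ✓; length 17 ✓ — passes.

F2 and F4.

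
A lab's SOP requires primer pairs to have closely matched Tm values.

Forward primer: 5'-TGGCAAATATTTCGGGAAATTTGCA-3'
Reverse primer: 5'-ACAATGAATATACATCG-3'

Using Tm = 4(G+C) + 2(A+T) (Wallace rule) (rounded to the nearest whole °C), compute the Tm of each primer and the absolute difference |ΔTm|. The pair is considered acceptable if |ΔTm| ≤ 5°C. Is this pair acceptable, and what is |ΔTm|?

|ΔTm| = 24°C; the pair is not acceptable.

Forward: A=8 T=8 G=6 C=3 → Tm = 2·16 + 4·9 = 68°C.
Reverse: A=8 T=4 G=2 C=3 → Tm = 2·12 + 4·5 = 44°C.
|ΔTm| = |68 − 44| = 24°C, > 5°C.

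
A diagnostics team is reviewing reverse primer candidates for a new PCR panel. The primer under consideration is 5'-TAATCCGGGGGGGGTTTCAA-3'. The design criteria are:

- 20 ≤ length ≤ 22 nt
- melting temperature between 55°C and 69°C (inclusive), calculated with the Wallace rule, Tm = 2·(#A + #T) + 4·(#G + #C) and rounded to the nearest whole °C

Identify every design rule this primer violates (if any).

Meets all criteria.

Base counts: A=4, T=5, G=8, C=3 (length 20).
length: length 20 ✓
Tm: Tm = 2·9 + 4·11 = 62°C ✓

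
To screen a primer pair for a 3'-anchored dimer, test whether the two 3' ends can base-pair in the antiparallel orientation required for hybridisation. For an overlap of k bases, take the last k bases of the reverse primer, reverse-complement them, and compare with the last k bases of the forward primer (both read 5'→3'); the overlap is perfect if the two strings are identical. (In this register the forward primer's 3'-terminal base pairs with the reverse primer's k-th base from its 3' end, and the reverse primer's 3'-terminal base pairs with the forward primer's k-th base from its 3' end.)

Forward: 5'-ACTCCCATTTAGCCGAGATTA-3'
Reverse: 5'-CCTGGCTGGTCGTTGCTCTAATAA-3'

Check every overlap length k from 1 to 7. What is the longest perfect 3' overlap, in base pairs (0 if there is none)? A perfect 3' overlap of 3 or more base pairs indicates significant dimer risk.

Last 7 bases (5'→3') — forward …GAGATTA, reverse …CTAATAA.
Reverse complement of the reverse primer's last 7 bases: TTATTAG; its first k bases are the reverse complement of the reverse primer's last k bases, so a perfect k-base overlap needs the forward primer's last k bases to equal them.
Comparing (forward last k vs required): k=1: A vs T ✗; k=2: TA vs TT ✗; k=3: TTA vs TTA ✓; k=4: ATTA vs TTAT ✗; k=5: GATTA vs TTATT ✗; k=6: AGATTA vs TTATTA ✗; k=7: GAGATTA vs TTATTAG ✗.
Only k = 3 is perfect, so the longest perfect 3' overlap is 3.

Longest perfect overlap: 3 complementary base pairs; significant dimer risk (threshold 3).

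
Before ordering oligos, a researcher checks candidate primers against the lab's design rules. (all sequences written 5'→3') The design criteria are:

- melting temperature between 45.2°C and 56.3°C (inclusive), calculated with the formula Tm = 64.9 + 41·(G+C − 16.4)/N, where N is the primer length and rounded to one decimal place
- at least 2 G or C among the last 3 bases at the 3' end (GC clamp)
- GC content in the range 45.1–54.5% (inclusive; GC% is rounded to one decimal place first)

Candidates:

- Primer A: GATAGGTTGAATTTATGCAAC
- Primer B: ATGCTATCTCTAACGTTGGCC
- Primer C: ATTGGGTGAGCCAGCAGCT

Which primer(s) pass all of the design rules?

Primer A (21 nt, A=7 T=7 G=5 C=2): Tm = 64.9 + 41·(7 − 16.4)/21 = 46.5°C ✓; 3' end AAC has 1 G/C, need ≥2 ✗; GC 7/21 = 33.3%, outside 45.1–54.5% ✗ — fails.
Primer B (21 nt, A=4 T=7 G=4 C=6): Tm = 64.9 + 41·(10 − 16.4)/21 = 52.4°C ✓; 3' end GCC has 3 G/C ✓; GC 10/21 = 47.6% ✓ — passes.
Primer C (19 nt, A=4 T=4 G=7 C=4): Tm = 64.9 + 41·(11 − 16.4)/19 = 53.2°C ✓; 3' end GCT has 2 G/C ✓; GC 11/19 = 57.9%, outside 45.1–54.5% ✗ — fails.

Primer B only.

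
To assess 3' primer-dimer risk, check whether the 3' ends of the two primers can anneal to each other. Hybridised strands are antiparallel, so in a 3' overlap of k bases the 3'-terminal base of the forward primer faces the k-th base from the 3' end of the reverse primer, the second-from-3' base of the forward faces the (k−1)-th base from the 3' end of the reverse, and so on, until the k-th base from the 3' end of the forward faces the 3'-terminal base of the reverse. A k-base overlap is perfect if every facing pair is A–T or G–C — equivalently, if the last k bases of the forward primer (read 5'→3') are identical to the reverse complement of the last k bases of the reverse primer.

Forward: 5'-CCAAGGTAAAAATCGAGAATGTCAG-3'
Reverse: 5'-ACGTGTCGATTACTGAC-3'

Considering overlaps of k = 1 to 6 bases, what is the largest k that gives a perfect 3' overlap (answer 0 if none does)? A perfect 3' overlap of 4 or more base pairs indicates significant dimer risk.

Longest perfect overlap: 5 complementary base pairs; significant dimer risk (threshold 4).

Last 6 bases (5'→3') — forward …TGTCAG, reverse …ACTGAC.
Reverse complement of the reverse primer's last 6 bases: GTCAGT; its first k bases are the reverse complement of the reverse primer's last k bases, so a perfect k-base overlap needs the forward primer's last k bases to equal them.
Comparing (forward last k vs required): k=1: G vs G ✓; k=2: AG vs GT ✗; k=3: CAG vs GTC ✗; k=4: TCAG vs GTCA ✗; k=5: GTCAG vs GTCAG ✓; k=6: TGTCAG vs GTCAGT ✗.
Perfect overlaps at k = 1, 5; the largest is 5.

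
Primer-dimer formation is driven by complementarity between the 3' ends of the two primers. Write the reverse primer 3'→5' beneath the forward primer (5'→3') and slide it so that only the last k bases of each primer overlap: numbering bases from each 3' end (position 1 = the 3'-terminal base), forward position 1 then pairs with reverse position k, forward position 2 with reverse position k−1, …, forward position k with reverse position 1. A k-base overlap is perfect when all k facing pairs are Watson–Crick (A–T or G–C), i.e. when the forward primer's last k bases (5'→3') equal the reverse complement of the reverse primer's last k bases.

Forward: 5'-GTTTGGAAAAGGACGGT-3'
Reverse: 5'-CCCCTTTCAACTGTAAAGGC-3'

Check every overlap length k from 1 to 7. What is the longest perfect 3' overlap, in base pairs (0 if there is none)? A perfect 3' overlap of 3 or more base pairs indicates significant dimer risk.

Longest perfect overlap: 0 complementary base pairs; below the dimer-risk threshold (threshold 3).

Last 7 bases (5'→3') — forward …GGACGGT, reverse …TAAAGGC.
Reverse complement of the reverse primer's last 7 bases: GCCTTTA; its first k bases are the reverse complement of the reverse primer's last k bases, so a perfect k-base overlap needs the forward primer's last k bases to equal them.
Comparing (forward last k vs required): k=1: T vs G ✗; k=2: GT vs GC ✗; k=3: GGT vs GCC ✗; k=4: CGGT vs GCCT ✗; k=5: ACGGT vs GCCTT ✗; k=6: GACGGT vs GCCTTT ✗; k=7: GGACGGT vs GCCTTTA ✗.
No overlap length from 1 to 7 is perfect, so the longest perfect 3' overlap is 0.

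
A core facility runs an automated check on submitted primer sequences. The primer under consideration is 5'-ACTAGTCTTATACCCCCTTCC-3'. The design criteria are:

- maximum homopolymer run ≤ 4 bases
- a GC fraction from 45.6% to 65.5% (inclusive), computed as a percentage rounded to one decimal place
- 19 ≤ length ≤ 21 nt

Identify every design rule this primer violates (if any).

Base counts: A=4, T=7, G=1, C=9 (length 21).
homopolymer run: longest run = 5, exceeds 4 ✗
GC content: GC 10/21 = 47.6% ✓
length: length 21 ✓

Fails: homopolymer run.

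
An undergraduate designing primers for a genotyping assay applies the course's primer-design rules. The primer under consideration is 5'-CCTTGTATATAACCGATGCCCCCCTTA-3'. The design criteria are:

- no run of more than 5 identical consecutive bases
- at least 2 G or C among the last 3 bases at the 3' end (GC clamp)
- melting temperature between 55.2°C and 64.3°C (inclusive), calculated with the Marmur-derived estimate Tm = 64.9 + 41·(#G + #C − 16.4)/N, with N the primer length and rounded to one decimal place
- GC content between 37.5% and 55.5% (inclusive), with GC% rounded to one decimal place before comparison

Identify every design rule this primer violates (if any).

Base counts: A=6, T=8, G=3, C=10 (length 27).
homopolymer run: longest run = 6, exceeds 5 ✗
GC clamp: 3' end TTA has 0 G/C, need ≥2 ✗
Tm: Tm = 64.9 + 41·(13 − 16.4)/27 = 59.7°C ✓
GC content: GC 13/27 = 48.1% ✓

Fails: homopolymer run, GC clamp.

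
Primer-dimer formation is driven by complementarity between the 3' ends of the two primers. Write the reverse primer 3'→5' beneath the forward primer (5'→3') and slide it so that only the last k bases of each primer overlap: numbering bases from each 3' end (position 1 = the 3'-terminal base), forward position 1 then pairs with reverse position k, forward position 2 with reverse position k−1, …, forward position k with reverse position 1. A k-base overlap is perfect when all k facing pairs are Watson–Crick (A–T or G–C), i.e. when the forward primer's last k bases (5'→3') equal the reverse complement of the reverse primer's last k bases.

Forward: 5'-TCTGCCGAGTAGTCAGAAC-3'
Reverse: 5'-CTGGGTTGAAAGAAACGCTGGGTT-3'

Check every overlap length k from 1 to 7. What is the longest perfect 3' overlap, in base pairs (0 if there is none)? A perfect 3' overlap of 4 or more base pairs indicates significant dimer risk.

Last 7 bases (5'→3') — forward …TCAGAAC, reverse …CTGGGTT.
Reverse complement of the reverse primer's last 7 bases: AACCCAG; its first k bases are the reverse complement of the reverse primer's last k bases, so a perfect k-base overlap needs the forward primer's last k bases to equal them.
Comparing (forward last k vs required): k=1: C vs A ✗; k=2: AC vs AA ✗; k=3: AAC vs AAC ✓; k=4: GAAC vs AACC ✗; k=5: AGAAC vs AACCC ✗; k=6: CAGAAC vs AACCCA ✗; k=7: TCAGAAC vs AACCCAG ✗.
Only k = 3 is perfect, so the longest perfect 3' overlap is 3.

Longest perfect overlap: 3 complementary base pairs; below the dimer-risk threshold (threshold 4).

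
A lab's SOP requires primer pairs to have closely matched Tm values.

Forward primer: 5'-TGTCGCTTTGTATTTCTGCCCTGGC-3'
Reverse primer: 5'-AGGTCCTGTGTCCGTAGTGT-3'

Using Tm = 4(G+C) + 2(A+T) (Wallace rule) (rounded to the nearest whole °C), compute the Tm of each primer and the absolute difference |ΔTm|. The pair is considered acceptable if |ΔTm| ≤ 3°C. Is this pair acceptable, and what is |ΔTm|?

|ΔTm| = 14°C; the pair is not acceptable.

Forward: A=1 T=11 G=6 C=7 → Tm = 2·12 + 4·13 = 76°C.
Reverse: A=2 T=7 G=7 C=4 → Tm = 2·9 + 4·11 = 62°C.
|ΔTm| = |76 − 62| = 14°C, > 3°C.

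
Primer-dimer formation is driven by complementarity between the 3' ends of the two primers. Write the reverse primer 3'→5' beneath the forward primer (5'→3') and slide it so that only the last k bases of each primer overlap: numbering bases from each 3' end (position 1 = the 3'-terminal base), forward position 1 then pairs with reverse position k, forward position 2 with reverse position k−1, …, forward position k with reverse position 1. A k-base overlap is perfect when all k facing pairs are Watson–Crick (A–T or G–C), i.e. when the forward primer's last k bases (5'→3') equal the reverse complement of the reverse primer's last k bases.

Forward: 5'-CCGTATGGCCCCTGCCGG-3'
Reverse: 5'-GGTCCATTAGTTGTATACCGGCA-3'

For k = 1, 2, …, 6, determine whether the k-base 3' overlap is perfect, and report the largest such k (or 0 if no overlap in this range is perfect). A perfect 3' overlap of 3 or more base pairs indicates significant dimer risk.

Longest perfect overlap: 6 complementary base pairs; significant dimer risk (threshold 3).

Last 6 bases (5'→3') — forward …TGCCGG, reverse …CCGGCA.
Reverse complement of the reverse primer's last 6 bases: TGCCGG; its first k bases are the reverse complement of the reverse primer's last k bases, so a perfect k-base overlap needs the forward primer's last k bases to equal them.
Comparing (forward last k vs required): k=1: G vs T ✗; k=2: GG vs TG ✗; k=3: CGG vs TGC ✗; k=4: CCGG vs TGCC ✗; k=5: GCCGG vs TGCCG ✗; k=6: TGCCGG vs TGCCGG ✓.
Only k = 6 is perfect, so the longest perfect 3' overlap is 6.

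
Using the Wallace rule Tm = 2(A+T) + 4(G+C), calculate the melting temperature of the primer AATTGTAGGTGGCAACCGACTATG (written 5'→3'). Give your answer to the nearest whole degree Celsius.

70°C

Base counts: A=7, T=6, G=7, C=4 (length 24).
Tm = 2·(7+6) + 4·(7+4) = 2·13 + 4·11 = 26 + 44 = 70°C.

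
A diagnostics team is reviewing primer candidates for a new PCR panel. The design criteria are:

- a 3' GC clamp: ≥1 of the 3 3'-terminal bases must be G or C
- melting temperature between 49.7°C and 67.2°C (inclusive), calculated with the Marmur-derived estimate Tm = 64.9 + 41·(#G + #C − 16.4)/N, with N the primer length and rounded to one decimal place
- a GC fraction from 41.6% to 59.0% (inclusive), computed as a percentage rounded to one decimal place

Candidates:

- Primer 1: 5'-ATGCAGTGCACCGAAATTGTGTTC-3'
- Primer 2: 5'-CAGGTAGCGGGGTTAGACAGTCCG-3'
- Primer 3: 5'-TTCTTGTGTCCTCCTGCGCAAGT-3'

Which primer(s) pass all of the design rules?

Primer 1 (24 nt, A=6 T=7 G=6 C=5): 3' end TTC has 1 G/C ✓; Tm = 64.9 + 41·(11 − 16.4)/24 = 55.7°C ✓; GC 11/24 = 45.8% ✓ — passes.
Primer 2 (24 nt, A=5 T=4 G=10 C=5): 3' end CCG has 3 G/C ✓; Tm = 64.9 + 41·(15 − 16.4)/24 = 62.5°C ✓; GC 15/24 = 62.5%, outside 41.6–59.0% ✗ — fails.
Primer 3 (23 nt, A=2 T=9 G=5 C=7): 3' end AGT has 1 G/C ✓; Tm = 64.9 + 41·(12 − 16.4)/23 = 57.1°C ✓; GC 12/23 = 52.2% ✓ — passes.

Primer 1 and Primer 3.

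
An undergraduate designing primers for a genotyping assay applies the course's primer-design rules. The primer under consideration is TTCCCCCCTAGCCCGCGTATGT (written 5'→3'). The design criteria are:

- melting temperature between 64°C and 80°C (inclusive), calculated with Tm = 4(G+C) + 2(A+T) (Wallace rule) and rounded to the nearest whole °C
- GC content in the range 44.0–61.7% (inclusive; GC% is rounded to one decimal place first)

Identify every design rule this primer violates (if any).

Fails: GC content.

Base counts: A=2, T=6, G=4, C=10 (length 22).
Tm: Tm = 2·8 + 4·14 = 72°C ✓
GC content: GC 14/22 = 63.6%, outside 44.0–61.7% ✗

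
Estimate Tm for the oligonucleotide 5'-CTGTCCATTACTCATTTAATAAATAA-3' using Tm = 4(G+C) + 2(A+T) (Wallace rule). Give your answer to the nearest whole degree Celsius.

Base counts: A=10, T=10, G=1, C=5 (length 26).
Tm = 2·(10+10) + 4·(1+5) = 2·20 + 4·6 = 40 + 24 = 64°C.

64°C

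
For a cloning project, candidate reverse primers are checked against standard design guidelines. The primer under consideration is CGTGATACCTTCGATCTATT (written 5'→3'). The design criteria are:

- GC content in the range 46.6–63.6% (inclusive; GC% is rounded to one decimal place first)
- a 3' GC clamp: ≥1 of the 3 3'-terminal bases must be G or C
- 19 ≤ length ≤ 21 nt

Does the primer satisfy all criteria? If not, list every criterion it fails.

Fails: GC content, GC clamp.

Base counts: A=4, T=8, G=3, C=5 (length 20).
GC content: GC 8/20 = 40.0%, outside 46.6–63.6% ✗
GC clamp: 3' end ATT has 0 G/C, need ≥1 ✗
length: length 20 ✓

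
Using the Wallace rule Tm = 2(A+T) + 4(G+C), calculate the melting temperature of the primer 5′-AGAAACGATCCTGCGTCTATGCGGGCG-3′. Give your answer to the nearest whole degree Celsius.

86°C

Base counts: A=6, T=5, G=9, C=7 (length 27).
Tm = 2·(6+5) + 4·(9+7) = 2·11 + 4·16 = 22 + 64 = 86°C.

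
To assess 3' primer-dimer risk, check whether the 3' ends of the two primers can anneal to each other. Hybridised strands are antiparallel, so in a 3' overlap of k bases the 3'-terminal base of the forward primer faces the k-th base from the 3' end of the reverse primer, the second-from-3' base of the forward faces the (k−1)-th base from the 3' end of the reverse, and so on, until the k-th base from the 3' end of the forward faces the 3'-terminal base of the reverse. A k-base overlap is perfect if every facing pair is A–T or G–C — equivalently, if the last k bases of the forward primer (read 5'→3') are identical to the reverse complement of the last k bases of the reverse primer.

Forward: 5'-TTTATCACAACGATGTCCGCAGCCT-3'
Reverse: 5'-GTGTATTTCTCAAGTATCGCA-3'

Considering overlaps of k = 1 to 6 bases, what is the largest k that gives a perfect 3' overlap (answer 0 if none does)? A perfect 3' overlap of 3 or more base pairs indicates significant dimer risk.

Longest perfect overlap: 1 complementary base pair; below the dimer-risk threshold (threshold 3).

Last 6 bases (5'→3') — forward …CAGCCT, reverse …ATCGCA.
Reverse complement of the reverse primer's last 6 bases: TGCGAT; its first k bases are the reverse complement of the reverse primer's last k bases, so a perfect k-base overlap needs the forward primer's last k bases to equal them.
Comparing (forward last k vs required): k=1: T vs T ✓; k=2: CT vs TG ✗; k=3: CCT vs TGC ✗; k=4: GCCT vs TGCG ✗; k=5: AGCCT vs TGCGA ✗; k=6: CAGCCT vs TGCGAT ✗.
Only k = 1 is perfect, so the longest perfect 3' overlap is 1.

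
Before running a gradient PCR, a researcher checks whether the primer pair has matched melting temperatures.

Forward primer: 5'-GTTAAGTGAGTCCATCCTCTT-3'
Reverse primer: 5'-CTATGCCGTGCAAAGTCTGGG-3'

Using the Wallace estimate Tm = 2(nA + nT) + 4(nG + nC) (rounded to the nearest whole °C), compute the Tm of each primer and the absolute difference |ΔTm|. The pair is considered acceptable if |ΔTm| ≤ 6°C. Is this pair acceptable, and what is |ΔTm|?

Forward: A=4 T=8 G=4 C=5 → Tm = 2·12 + 4·9 = 60°C.
Reverse: A=4 T=5 G=7 C=5 → Tm = 2·9 + 4·12 = 66°C.
|ΔTm| = |60 − 66| = 6°C, ≤ 6°C.

|ΔTm| = 6°C; the pair is acceptable.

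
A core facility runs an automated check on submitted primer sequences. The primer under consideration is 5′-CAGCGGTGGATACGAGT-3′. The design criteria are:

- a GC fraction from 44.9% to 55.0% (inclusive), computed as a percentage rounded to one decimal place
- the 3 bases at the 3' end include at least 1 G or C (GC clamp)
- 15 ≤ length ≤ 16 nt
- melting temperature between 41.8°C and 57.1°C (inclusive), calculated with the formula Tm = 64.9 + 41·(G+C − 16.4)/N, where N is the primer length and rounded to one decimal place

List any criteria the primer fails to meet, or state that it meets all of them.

Base counts: A=4, T=3, G=7, C=3 (length 17).
GC content: GC 10/17 = 58.8%, outside 44.9–55.0% ✗
GC clamp: 3' end AGT has 1 G/C ✓
length: length 17, outside 15–16 ✗
Tm: Tm = 64.9 + 41·(10 − 16.4)/17 = 49.5°C ✓

Fails: GC content, length.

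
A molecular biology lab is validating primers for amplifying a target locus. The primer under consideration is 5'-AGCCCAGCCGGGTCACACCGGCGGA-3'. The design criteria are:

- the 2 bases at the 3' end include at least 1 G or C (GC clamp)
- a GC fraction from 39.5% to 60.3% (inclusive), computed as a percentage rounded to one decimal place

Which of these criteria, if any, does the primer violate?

Base counts: A=5, T=1, G=9, C=10 (length 25).
GC clamp: 3' end GA has 1 G/C ✓
GC content: GC 19/25 = 76.0%, outside 39.5–60.3% ✗

Fails: GC content.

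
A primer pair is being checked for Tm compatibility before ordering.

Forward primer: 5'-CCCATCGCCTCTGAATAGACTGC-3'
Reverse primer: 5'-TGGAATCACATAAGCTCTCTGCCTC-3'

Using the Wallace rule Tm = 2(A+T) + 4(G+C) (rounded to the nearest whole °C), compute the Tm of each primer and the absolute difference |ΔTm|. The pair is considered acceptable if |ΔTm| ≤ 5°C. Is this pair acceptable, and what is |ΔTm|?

Forward: A=5 T=5 G=4 C=9 → Tm = 2·10 + 4·13 = 72°C.
Reverse: A=6 T=7 G=4 C=8 → Tm = 2·13 + 4·12 = 74°C.
|ΔTm| = |72 − 74| = 2°C, ≤ 5°C.

|ΔTm| = 2°C; the pair is acceptable.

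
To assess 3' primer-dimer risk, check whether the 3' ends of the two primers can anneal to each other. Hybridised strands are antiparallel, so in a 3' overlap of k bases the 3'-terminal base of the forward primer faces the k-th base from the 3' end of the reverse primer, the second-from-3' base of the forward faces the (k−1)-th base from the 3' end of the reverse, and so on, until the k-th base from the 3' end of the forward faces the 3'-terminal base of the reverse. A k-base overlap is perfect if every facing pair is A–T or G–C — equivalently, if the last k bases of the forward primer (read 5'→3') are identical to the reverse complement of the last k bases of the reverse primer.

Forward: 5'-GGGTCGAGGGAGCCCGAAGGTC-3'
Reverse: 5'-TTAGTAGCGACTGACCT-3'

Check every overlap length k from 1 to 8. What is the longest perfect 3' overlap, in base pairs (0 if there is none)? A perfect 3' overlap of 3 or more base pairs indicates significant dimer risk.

Longest perfect overlap: 5 complementary base pairs; significant dimer risk (threshold 3).

Last 8 bases (5'→3') — forward …CGAAGGTC, reverse …ACTGACCT.
Reverse complement of the reverse primer's last 8 bases: AGGTCAGT; its first k bases are the reverse complement of the reverse primer's last k bases, so a perfect k-base overlap needs the forward primer's last k bases to equal them.
Comparing (forward last k vs required): k=1: C vs A ✗; k=2: TC vs AG ✗; k=3: GTC vs AGG ✗; k=4: GGTC vs AGGT ✗; k=5: AGGTC vs AGGTC ✓; k=6: AAGGTC vs AGGTCA ✗; k=7: GAAGGTC vs AGGTCAG ✗; k=8: CGAAGGTC vs AGGTCAGT ✗.
Only k = 5 is perfect, so the longest perfect 3' overlap is 5.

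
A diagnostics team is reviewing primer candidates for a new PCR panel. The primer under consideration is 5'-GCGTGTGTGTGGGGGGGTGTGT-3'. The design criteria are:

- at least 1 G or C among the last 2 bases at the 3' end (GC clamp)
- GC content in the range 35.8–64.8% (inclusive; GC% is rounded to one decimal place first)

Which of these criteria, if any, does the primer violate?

Base counts: A=0, T=7, G=14, C=1 (length 22).
GC clamp: 3' end GT has 1 G/C ✓
GC content: GC 15/22 = 68.2%, outside 35.8–64.8% ✗

Fails: GC content.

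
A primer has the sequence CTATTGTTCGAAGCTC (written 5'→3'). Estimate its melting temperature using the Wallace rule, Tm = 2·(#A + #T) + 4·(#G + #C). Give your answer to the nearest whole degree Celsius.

46°C

Base counts: A=3, T=6, G=3, C=4 (length 16).
Tm = 2·(3+6) + 4·(3+4) = 2·9 + 4·7 = 18 + 28 = 46°C.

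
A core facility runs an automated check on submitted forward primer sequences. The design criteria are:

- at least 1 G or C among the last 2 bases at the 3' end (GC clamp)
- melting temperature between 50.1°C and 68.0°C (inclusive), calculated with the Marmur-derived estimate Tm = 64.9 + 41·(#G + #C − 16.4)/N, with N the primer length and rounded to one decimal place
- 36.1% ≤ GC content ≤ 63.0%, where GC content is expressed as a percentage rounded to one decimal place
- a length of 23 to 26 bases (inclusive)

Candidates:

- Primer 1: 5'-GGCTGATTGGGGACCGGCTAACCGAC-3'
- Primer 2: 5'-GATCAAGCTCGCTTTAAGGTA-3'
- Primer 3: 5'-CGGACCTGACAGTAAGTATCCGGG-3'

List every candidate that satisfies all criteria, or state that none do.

Primer 1 (26 nt, A=5 T=4 G=10 C=7): 3' end AC has 1 G/C ✓; Tm = 64.9 + 41·(17 − 16.4)/26 = 65.8°C ✓; GC 17/26 = 65.4%, outside 36.1–63.0% ✗; length 26 ✓ — fails.
Primer 2 (21 nt, A=6 T=6 G=5 C=4): 3' end TA has 0 G/C, need ≥1 ✗; Tm = 64.9 + 41·(9 − 16.4)/21 = 50.5°C ✓; GC 9/21 = 42.9% ✓; length 21, outside 23–26 ✗ — fails.
Primer 3 (24 nt, A=6 T=4 G=8 C=6): 3' end GG has 2 G/C ✓; Tm = 64.9 + 41·(14 − 16.4)/24 = 60.8°C ✓; GC 14/24 = 58.3% ✓; length 24 ✓ — passes.

Primer 3 only.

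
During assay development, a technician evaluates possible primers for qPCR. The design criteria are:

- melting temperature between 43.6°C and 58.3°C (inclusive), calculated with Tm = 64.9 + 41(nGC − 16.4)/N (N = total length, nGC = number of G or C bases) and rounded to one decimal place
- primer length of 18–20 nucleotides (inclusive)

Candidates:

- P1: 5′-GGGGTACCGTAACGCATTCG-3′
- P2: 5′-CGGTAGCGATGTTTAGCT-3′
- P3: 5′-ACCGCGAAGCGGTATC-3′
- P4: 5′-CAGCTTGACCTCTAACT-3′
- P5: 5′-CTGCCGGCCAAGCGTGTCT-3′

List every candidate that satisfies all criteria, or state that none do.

P1, P2 and P5.

P1 (20 nt, A=4 T=4 G=7 C=5): Tm = 64.9 + 41·(12 − 16.4)/20 = 55.9°C ✓; length 20 ✓ — passes.
P2 (18 nt, A=3 T=6 G=6 C=3): Tm = 64.9 + 41·(9 − 16.4)/18 = 48.0°C ✓; length 18 ✓ — passes.
P3 (16 nt, A=4 T=2 G=5 C=5): Tm = 64.9 + 41·(10 − 16.4)/16 = 48.5°C ✓; length 16, outside 18–20 ✗ — fails.
P4 (17 nt, A=4 T=5 G=2 C=6): Tm = 64.9 + 41·(8 − 16.4)/17 = 44.6°C ✓; length 17, outside 18–20 ✗ — fails.
P5 (19 nt, A=2 T=4 G=6 C=7): Tm = 64.9 + 41·(13 − 16.4)/19 = 57.6°C ✓; length 19 ✓ — passes.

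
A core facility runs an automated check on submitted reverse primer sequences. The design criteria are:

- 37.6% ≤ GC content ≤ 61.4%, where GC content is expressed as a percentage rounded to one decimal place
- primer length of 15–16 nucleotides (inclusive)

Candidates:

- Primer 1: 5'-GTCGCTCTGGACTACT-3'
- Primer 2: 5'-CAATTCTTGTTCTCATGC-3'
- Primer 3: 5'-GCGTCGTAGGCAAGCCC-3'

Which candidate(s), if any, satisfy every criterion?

Primer 1 (16 nt, A=2 T=5 G=4 C=5): GC 9/16 = 56.3% ✓; length 16 ✓ — passes.
Primer 2 (18 nt, A=3 T=8 G=2 C=5): GC 7/18 = 38.9% ✓; length 18, outside 15–16 ✗ — fails.
Primer 3 (17 nt, A=3 T=2 G=6 C=6): GC 12/17 = 70.6%, outside 37.6–61.4% ✗; length 17, outside 15–16 ✗ — fails.

Primer 1 only.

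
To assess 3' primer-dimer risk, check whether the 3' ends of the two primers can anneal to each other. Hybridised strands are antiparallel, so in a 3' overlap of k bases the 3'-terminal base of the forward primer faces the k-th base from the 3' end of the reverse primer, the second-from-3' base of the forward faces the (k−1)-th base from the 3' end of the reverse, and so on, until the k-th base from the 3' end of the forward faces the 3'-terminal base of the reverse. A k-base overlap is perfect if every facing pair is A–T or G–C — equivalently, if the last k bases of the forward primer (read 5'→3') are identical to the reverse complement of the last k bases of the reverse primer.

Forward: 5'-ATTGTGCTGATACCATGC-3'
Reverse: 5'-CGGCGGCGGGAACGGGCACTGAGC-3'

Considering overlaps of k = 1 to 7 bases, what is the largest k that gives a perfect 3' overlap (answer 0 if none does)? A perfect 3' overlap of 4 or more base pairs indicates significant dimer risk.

Last 7 bases (5'→3') — forward …ACCATGC, reverse …ACTGAGC.
Reverse complement of the reverse primer's last 7 bases: GCTCAGT; its first k bases are the reverse complement of the reverse primer's last k bases, so a perfect k-base overlap needs the forward primer's last k bases to equal them.
Comparing (forward last k vs required): k=1: C vs G ✗; k=2: GC vs GC ✓; k=3: TGC vs GCT ✗; k=4: ATGC vs GCTC ✗; k=5: CATGC vs GCTCA ✗; k=6: CCATGC vs GCTCAG ✗; k=7: ACCATGC vs GCTCAGT ✗.
Only k = 2 is perfect, so the longest perfect 3' overlap is 2.

Longest perfect overlap: 2 complementary base pairs; below the dimer-risk threshold (threshold 4).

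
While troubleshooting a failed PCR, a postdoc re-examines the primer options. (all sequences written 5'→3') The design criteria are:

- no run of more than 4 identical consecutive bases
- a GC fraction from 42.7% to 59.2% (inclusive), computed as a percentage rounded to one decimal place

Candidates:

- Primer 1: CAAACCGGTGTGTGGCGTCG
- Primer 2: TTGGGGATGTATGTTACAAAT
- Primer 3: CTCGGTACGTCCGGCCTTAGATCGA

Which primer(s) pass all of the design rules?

Primer 1 (20 nt, A=3 T=4 G=8 C=5): longest run = 3 ✓; GC 13/20 = 65.0%, outside 42.7–59.2% ✗ — fails.
Primer 2 (21 nt, A=6 T=8 G=6 C=1): longest run = 4 ✓; GC 7/21 = 33.3%, outside 42.7–59.2% ✗ — fails.
Primer 3 (25 nt, A=4 T=6 G=7 C=8): longest run = 2 ✓; GC 15/25 = 60.0%, outside 42.7–59.2% ✗ — fails.

None of the candidates satisfy all criteria.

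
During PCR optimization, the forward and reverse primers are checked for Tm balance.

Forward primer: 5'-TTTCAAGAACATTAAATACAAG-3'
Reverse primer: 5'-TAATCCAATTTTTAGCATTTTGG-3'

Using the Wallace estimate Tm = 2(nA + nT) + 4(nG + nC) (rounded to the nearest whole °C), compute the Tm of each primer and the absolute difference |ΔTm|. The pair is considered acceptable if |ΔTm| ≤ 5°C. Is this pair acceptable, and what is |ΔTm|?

|ΔTm| = 4°C; the pair is acceptable.

Forward: A=11 T=6 G=2 C=3 → Tm = 2·17 + 4·5 = 54°C.
Reverse: A=6 T=11 G=3 C=3 → Tm = 2·17 + 4·6 = 58°C.
|ΔTm| = |54 − 58| = 4°C, ≤ 5°C.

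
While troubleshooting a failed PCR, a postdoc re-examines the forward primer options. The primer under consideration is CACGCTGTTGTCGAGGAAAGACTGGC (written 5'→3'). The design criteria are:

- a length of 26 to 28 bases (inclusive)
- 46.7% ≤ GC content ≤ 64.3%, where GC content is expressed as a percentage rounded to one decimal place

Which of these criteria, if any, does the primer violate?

Meets all criteria.

Base counts: A=6, T=5, G=9, C=6 (length 26).
length: length 26 ✓
GC content: GC 15/26 = 57.7% ✓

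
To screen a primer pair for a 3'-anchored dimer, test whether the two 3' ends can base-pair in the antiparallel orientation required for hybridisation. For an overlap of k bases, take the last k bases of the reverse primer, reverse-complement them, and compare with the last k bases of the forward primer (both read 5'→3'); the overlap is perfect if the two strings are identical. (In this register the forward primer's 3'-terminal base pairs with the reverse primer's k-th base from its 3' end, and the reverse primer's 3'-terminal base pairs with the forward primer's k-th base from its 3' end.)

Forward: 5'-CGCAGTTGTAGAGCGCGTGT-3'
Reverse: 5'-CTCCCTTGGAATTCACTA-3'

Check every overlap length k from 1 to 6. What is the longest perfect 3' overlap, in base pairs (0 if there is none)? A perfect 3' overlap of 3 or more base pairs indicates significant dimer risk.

Longest perfect overlap: 1 complementary base pair; below the dimer-risk threshold (threshold 3).

Last 6 bases (5'→3') — forward …GCGTGT, reverse …TCACTA.
Reverse complement of the reverse primer's last 6 bases: TAGTGA; its first k bases are the reverse complement of the reverse primer's last k bases, so a perfect k-base overlap needs the forward primer's last k bases to equal them.
Comparing (forward last k vs required): k=1: T vs T ✓; k=2: GT vs TA ✗; k=3: TGT vs TAG ✗; k=4: GTGT vs TAGT ✗; k=5: CGTGT vs TAGTG ✗; k=6: GCGTGT vs TAGTGA ✗.
Only k = 1 is perfect, so the longest perfect 3' overlap is 1.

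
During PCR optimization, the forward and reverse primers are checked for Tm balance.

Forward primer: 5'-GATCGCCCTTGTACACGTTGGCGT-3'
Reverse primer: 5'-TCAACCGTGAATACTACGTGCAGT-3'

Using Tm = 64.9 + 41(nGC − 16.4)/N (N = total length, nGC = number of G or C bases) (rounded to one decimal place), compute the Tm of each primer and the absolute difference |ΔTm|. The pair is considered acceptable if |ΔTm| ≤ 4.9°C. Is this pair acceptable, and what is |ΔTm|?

|ΔTm| = 5.1°C; the pair is not acceptable.

Forward: G+C = 14, N = 24 → Tm = 64.9 + 41·(14 − 16.4)/24 = 60.8°C.
Reverse: G+C = 11, N = 24 → Tm = 64.9 + 41·(11 − 16.4)/24 = 55.7°C.
|ΔTm| = |60.8 − 55.7| = 5.1°C, > 4.9°C.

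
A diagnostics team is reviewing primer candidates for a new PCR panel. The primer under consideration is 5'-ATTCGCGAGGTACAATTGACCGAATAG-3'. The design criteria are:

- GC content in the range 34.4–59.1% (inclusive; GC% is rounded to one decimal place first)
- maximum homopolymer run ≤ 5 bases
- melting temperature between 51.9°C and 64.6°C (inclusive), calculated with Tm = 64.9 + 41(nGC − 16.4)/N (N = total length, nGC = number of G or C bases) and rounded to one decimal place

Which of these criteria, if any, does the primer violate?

Base counts: A=9, T=6, G=7, C=5 (length 27).
GC content: GC 12/27 = 44.4% ✓
homopolymer run: longest run = 2 ✓
Tm: Tm = 64.9 + 41·(12 − 16.4)/27 = 58.2°C ✓

Meets all criteria.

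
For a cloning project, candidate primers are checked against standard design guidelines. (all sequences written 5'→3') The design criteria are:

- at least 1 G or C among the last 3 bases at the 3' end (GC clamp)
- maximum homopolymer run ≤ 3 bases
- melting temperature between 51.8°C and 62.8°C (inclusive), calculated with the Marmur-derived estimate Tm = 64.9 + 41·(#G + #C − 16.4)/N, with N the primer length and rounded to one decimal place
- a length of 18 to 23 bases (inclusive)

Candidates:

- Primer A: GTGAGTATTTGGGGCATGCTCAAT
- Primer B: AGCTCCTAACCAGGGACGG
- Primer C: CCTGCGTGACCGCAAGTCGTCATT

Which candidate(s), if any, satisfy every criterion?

Primer A (24 nt, A=5 T=8 G=8 C=3): 3' end AAT has 0 G/C, need ≥1 ✗; longest run = 4, exceeds 3 ✗; Tm = 64.9 + 41·(11 − 16.4)/24 = 55.7°C ✓; length 24, outside 18–23 ✗ — fails.
Primer B (19 nt, A=5 T=2 G=6 C=6): 3' end CGG has 3 G/C ✓; longest run = 3 ✓; Tm = 64.9 + 41·(12 − 16.4)/19 = 55.4°C ✓; length 19 ✓ — passes.
Primer C (24 nt, A=4 T=6 G=6 C=8): 3' end ATT has 0 G/C, need ≥1 ✗; longest run = 2 ✓; Tm = 64.9 + 41·(14 − 16.4)/24 = 60.8°C ✓; length 24, outside 18–23 ✗ — fails.

Primer B only.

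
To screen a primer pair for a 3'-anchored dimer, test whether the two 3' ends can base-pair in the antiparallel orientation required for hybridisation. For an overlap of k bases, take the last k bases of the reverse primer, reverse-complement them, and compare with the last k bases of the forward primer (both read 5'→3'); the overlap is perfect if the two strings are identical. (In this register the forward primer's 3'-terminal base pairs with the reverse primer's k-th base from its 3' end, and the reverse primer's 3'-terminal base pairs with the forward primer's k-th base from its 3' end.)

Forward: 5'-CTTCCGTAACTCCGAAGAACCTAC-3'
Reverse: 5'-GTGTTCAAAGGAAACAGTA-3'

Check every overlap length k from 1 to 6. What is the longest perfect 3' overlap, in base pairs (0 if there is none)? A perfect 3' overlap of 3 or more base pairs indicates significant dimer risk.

Longest perfect overlap: 3 complementary base pairs; significant dimer risk (threshold 3).

Last 6 bases (5'→3') — forward …ACCTAC, reverse …ACAGTA.
Reverse complement of the reverse primer's last 6 bases: TACTGT; its first k bases are the reverse complement of the reverse primer's last k bases, so a perfect k-base overlap needs the forward primer's last k bases to equal them.
Comparing (forward last k vs required): k=1: C vs T ✗; k=2: AC vs TA ✗; k=3: TAC vs TAC ✓; k=4: CTAC vs TACT ✗; k=5: CCTAC vs TACTG ✗; k=6: ACCTAC vs TACTGT ✗.
Only k = 3 is perfect, so the longest perfect 3' overlap is 3.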